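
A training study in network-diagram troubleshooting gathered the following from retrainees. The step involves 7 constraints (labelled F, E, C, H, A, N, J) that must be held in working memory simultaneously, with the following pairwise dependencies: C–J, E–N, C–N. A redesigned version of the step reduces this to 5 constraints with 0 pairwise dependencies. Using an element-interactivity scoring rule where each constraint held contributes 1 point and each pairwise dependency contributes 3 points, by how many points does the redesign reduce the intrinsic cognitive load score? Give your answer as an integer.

11

Original: 7 × 1 + 3 × 3 = 7 + 9 = 16.
Redesigned: 5 × 1 + 0 × 3 = 5 + 0 = 5.
Reduction = 16 − 5 = 11.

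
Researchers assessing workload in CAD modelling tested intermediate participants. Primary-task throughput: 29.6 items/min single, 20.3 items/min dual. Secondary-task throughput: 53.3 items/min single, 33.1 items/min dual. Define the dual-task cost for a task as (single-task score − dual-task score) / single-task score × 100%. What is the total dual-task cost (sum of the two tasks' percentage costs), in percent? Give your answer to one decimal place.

69.3

Primary cost = (29.6 − 20.3) / 29.6 × 100% = 31.4189%.
Secondary cost = (53.3 − 33.1) / 53.3 × 100% = 37.8987%.
Total = 31.4189% + 37.8987% = 69.3176% ≈ 69.3%.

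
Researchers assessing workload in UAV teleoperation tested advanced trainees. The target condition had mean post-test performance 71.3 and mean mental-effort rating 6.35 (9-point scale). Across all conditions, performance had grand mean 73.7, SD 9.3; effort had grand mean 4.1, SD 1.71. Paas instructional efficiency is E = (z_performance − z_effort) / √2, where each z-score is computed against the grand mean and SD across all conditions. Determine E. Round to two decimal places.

-1.11

z_performance = (71.3 − 73.7) / 9.3 = -2.4000 / 9.3 = -0.2581.
z_effort = (6.35 − 4.1) / 1.71 = 2.2500 / 1.71 = 1.3158.
z_P − z_E = -0.2581 − 1.3158 = -1.5739.
E = -1.5739 / √2 = -1.5739 / 1.41421 = -1.1129 ≈ -1.11.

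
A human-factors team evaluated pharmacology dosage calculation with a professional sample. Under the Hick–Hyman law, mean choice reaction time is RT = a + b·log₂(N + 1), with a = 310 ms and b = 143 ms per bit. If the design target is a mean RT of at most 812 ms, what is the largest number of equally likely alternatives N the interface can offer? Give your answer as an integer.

10

Set 310 + 143·log₂(N + 1) ≤ 812.
log₂(N + 1) ≤ (812 − 310) / 143 = 3.5105.
N + 1 ≤ 2^3.5105 = 11.3964.
N ≤ 10.3964, so the largest integer N is 10.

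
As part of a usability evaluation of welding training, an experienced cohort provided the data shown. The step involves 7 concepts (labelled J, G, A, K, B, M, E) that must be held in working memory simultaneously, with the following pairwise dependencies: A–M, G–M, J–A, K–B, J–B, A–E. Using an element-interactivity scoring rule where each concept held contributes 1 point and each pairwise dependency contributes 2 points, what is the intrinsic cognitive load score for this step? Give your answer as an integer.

19

Count of concepts held simultaneously: 7.
Count of pairwise dependencies listed: 6.
Element contribution: 7 × 1 = 7.
Interaction contribution: 6 × 2 = 12.
Intrinsic load = 7 + 12 = 19.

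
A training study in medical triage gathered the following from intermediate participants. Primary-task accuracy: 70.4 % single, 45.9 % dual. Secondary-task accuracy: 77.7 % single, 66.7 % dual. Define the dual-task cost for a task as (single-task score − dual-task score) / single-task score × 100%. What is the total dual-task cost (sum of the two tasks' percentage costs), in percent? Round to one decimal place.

Primary cost = (70.4 − 45.9) / 70.4 × 100% = 34.8011%.
Secondary cost = (77.7 − 66.7) / 77.7 × 100% = 14.1570%.
Total = 34.8011% + 14.1570% = 48.9581% ≈ 49.0%.

49.0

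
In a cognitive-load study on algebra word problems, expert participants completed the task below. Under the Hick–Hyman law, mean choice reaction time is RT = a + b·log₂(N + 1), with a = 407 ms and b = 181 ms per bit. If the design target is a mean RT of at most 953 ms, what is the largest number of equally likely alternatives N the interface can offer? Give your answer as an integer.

Set 407 + 181·log₂(N + 1) ≤ 953.
log₂(N + 1) ≤ (953 − 407) / 181 = 3.0166.
N + 1 ≤ 2^3.0166 = 8.0926.
N ≤ 7.0926, so the largest integer N is 7.

7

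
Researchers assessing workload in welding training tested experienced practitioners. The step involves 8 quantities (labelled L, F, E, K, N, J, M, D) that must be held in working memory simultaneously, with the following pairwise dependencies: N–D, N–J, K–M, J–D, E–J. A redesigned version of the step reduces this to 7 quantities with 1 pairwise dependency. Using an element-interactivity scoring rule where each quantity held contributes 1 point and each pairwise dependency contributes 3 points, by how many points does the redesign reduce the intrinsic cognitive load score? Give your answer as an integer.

13

Original: 8 × 1 + 5 × 3 = 8 + 15 = 23.
Redesigned: 7 × 1 + 1 × 3 = 7 + 3 = 10.
Reduction = 23 − 10 = 13.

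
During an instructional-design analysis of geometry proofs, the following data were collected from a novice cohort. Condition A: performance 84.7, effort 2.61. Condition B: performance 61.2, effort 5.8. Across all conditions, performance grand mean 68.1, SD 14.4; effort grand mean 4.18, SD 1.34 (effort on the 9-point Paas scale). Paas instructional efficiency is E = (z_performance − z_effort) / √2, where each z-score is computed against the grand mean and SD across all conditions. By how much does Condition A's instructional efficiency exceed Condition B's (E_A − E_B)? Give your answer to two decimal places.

2.84

Condition A: z_P = (84.7 − 68.1)/14.4 = 1.1528; z_E = (2.61 − 4.18)/1.34 = -1.1716; E_A = (1.1528 − (-1.1716))/√2 = 1.6436.
Condition B: z_P = (61.2 − 68.1)/14.4 = -0.4792; z_E = (5.8 − 4.18)/1.34 = 1.2090; E_B = (-0.4792 − 1.2090)/√2 = -1.1937.
E_A − E_B = 1.6436 − (-1.1937) = 2.8373 ≈ 2.84.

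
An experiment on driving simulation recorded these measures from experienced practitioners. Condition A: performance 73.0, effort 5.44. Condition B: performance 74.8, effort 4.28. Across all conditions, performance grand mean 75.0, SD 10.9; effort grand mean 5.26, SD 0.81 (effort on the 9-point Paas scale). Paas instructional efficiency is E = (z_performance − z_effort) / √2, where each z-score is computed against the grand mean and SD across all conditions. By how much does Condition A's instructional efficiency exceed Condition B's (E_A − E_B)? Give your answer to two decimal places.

-1.13

Condition A: z_P = (73.0 − 75.0)/10.9 = -0.1835; z_E = (5.44 − 5.26)/0.81 = 0.2222; E_A = (-0.1835 − 0.2222)/√2 = -0.2869.
Condition B: z_P = (74.8 − 75.0)/10.9 = -0.0183; z_E = (4.28 − 5.26)/0.81 = -1.2099; E_B = (-0.0183 − (-1.2099))/√2 = 0.8426.
E_A − E_B = -0.2869 − 0.8426 = -1.1295 ≈ -1.13.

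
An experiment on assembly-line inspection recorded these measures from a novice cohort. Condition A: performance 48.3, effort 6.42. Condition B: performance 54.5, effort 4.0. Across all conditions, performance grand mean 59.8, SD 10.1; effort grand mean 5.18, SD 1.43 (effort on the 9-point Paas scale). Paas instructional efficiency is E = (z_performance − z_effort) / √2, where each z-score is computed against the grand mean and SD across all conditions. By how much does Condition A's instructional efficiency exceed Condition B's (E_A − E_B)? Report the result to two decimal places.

Condition A: z_P = (48.3 − 59.8)/10.1 = -1.1386; z_E = (6.42 − 5.18)/1.43 = 0.8671; E_A = (-1.1386 − 0.8671)/√2 = -1.4182.
Condition B: z_P = (54.5 − 59.8)/10.1 = -0.5248; z_E = (4.0 − 5.18)/1.43 = -0.8252; E_B = (-0.5248 − (-0.8252))/√2 = 0.2124.
E_A − E_B = -1.4182 − 0.2124 = -1.6306 ≈ -1.63.

-1.63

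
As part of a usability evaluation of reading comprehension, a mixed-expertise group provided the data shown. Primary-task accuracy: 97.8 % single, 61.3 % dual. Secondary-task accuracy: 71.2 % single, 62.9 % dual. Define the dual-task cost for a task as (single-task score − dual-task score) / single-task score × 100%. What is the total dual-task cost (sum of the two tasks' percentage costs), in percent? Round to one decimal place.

49.0

Primary cost = (97.8 − 61.3) / 97.8 × 100% = 37.3211%.
Secondary cost = (71.2 − 62.9) / 71.2 × 100% = 11.6573%.
Total = 37.3211% + 11.6573% = 48.9784% ≈ 49.0%.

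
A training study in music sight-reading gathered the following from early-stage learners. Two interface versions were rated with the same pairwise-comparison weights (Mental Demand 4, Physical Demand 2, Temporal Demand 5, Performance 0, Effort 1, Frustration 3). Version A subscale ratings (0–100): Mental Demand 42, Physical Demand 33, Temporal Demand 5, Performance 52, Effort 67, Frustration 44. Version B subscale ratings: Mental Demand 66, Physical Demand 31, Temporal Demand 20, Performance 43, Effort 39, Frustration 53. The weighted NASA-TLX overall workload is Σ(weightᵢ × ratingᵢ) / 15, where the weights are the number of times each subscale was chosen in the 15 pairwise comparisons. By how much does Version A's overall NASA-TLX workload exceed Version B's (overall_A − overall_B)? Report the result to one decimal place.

-11.1

Version A weighted sum = 4·42 + 2·33 + 5·5 + 0·52 + 1·67 + 3·44 = 168 + 66 + 25 + 0 + 67 + 132 = 458; overall_A = 458/15 = 30.5333.
Version B weighted sum = 4·66 + 2·31 + 5·20 + 0·43 + 1·39 + 3·53 = 264 + 62 + 100 + 0 + 39 + 159 = 624; overall_B = 624/15 = 41.6000.
Difference = 30.5333 − 41.6000 = -11.0667 ≈ -11.1.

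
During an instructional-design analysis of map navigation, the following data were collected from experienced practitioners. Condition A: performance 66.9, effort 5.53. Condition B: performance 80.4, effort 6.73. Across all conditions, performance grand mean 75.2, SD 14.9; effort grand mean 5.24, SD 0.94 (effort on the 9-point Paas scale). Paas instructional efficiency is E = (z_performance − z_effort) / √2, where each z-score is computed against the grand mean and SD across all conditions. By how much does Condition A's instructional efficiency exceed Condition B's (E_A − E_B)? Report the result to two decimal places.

0.26

Condition A: z_P = (66.9 − 75.2)/14.9 = -0.5570; z_E = (5.53 − 5.24)/0.94 = 0.3085; E_A = (-0.5570 − 0.3085)/√2 = -0.6120.
Condition B: z_P = (80.4 − 75.2)/14.9 = 0.3490; z_E = (6.73 − 5.24)/0.94 = 1.5851; E_B = (0.3490 − 1.5851)/√2 = -0.8741.
E_A − E_B = -0.6120 − (-0.8741) = 0.2621 ≈ 0.26.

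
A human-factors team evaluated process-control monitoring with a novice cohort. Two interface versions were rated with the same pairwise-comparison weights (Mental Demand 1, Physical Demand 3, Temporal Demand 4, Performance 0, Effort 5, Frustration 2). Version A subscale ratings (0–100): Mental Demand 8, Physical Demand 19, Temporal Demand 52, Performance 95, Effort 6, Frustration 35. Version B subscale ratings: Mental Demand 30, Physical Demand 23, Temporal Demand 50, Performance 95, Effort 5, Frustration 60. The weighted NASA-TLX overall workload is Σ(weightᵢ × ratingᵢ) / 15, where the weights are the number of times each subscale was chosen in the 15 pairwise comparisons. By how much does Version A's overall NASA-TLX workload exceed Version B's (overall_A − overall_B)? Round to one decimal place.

-4.7

Version A weighted sum = 1·8 + 3·19 + 4·52 + 0·95 + 5·6 + 2·35 = 8 + 57 + 208 + 0 + 30 + 70 = 373; overall_A = 373/15 = 24.8667.
Version B weighted sum = 1·30 + 3·23 + 4·50 + 0·95 + 5·5 + 2·60 = 30 + 69 + 200 + 0 + 25 + 120 = 444; overall_B = 444/15 = 29.6000.
Difference = 24.8667 − 29.6000 = -4.7333 ≈ -4.7.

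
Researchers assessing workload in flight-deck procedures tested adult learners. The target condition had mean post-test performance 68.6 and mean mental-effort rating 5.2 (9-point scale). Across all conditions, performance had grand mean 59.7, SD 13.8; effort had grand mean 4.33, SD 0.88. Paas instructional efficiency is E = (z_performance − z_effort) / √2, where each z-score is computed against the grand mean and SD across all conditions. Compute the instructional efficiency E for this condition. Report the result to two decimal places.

z_performance = (68.6 − 59.7) / 13.8 = 8.9000 / 13.8 = 0.6449.
z_effort = (5.2 − 4.33) / 0.88 = 0.8700 / 0.88 = 0.9886.
z_P − z_E = 0.6449 − 0.9886 = -0.3437.
E = -0.3437 / √2 = -0.3437 / 1.41421 = -0.2430 ≈ -0.24.

-0.24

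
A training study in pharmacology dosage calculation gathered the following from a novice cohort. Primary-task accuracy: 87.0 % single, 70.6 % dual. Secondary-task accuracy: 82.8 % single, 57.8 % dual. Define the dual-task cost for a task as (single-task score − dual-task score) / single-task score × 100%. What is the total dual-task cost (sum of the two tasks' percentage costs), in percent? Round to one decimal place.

49.0

Primary cost = (87.0 − 70.6) / 87.0 × 100% = 18.8506%.
Secondary cost = (82.8 − 57.8) / 82.8 × 100% = 30.1932%.
Total = 18.8506% + 30.1932% = 49.0438% ≈ 49.0%.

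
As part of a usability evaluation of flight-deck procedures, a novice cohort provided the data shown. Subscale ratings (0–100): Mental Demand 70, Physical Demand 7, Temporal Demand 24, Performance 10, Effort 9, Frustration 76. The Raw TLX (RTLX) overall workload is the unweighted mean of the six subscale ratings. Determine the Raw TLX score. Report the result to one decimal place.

32.7

Sum of ratings = 70 + 7 + 24 + 10 + 9 + 76 = 196.
RTLX = 196 / 6 = 32.6667 ≈ 32.7.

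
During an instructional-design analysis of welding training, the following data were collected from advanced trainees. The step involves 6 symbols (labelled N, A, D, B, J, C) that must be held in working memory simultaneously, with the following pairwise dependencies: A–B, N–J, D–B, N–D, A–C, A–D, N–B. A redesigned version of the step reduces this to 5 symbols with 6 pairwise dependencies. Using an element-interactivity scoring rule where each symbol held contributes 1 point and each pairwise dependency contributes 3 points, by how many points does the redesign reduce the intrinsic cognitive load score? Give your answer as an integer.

Original: 6 × 1 + 7 × 3 = 6 + 21 = 27.
Redesigned: 5 × 1 + 6 × 3 = 5 + 18 = 23.
Reduction = 27 − 23 = 4.

4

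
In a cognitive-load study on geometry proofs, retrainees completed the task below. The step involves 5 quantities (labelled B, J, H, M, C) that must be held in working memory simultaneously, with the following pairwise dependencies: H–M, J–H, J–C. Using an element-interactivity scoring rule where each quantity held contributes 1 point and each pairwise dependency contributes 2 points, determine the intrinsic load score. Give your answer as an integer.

Count of quantities held simultaneously: 5.
Count of pairwise dependencies listed: 3.
Element contribution: 5 × 1 = 5.
Interaction contribution: 3 × 2 = 6.
Intrinsic load = 5 + 6 = 11.

11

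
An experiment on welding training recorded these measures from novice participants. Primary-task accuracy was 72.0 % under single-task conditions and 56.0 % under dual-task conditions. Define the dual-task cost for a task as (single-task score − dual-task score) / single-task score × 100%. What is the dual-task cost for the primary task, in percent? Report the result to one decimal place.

Cost = (72.0 − 56.0) / 72.0 × 100%
     = 16.0000 / 72.0 × 100% = 22.2222%.
≈ 22.2%.

22.2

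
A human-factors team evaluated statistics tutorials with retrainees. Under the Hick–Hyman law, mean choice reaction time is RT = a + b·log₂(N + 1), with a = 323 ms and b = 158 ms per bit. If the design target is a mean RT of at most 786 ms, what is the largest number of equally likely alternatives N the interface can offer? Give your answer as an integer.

6

Set 323 + 158·log₂(N + 1) ≤ 786.
log₂(N + 1) ≤ (786 − 323) / 158 = 2.9304.
N + 1 ≤ 2^2.9304 = 7.6232.
N ≤ 6.6232, so the largest integer N is 6.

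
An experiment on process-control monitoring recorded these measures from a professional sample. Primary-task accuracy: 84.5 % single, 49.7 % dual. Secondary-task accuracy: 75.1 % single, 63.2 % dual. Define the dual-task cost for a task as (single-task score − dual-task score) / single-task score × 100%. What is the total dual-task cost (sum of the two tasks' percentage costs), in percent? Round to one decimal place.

57.0

Primary cost = (84.5 − 49.7) / 84.5 × 100% = 41.1834%.
Secondary cost = (75.1 − 63.2) / 75.1 × 100% = 15.8455%.
Total = 41.1834% + 15.8455% = 57.0289% ≈ 57.0%.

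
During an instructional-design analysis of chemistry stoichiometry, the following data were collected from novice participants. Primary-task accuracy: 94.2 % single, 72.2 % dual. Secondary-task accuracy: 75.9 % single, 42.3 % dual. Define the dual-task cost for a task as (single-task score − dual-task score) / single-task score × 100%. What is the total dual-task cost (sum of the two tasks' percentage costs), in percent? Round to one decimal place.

67.6

Primary cost = (94.2 − 72.2) / 94.2 × 100% = 23.3546%.
Secondary cost = (75.9 − 42.3) / 75.9 × 100% = 44.2688%.
Total = 23.3546% + 44.2688% = 67.6234% ≈ 67.6%.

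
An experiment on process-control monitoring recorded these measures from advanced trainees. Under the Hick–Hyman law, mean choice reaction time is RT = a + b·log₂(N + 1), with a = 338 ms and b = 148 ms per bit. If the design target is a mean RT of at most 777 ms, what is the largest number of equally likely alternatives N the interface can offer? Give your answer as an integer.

6

Set 338 + 148·log₂(N + 1) ≤ 777.
log₂(N + 1) ≤ (777 − 338) / 148 = 2.9662.
N + 1 ≤ 2^2.9662 = 7.8148.
N ≤ 6.8148, so the largest integer N is 6.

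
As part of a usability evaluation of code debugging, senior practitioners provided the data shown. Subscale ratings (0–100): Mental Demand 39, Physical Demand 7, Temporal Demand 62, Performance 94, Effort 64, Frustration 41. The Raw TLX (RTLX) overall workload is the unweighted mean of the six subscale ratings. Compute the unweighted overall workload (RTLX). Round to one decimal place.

Sum of ratings = 39 + 7 + 62 + 94 + 64 + 41 = 307.
RTLX = 307 / 6 = 51.1667 ≈ 51.2.

51.2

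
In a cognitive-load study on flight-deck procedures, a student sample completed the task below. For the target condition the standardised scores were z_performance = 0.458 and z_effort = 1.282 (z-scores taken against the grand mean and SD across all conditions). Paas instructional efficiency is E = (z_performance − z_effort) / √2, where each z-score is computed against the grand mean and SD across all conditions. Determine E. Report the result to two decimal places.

-0.58

z_P − z_E = 0.458 − 1.282 = -0.8240.
E = -0.8240 / √2 = -0.8240 / 1.41421 = -0.5827 ≈ -0.58.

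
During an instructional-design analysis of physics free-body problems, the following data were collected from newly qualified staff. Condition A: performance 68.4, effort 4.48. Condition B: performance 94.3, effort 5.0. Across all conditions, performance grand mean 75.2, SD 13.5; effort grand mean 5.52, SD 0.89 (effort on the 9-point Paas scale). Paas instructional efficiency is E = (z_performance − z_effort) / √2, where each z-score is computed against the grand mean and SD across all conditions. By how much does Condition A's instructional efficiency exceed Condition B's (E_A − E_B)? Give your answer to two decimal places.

-0.94

Condition A: z_P = (68.4 − 75.2)/13.5 = -0.5037; z_E = (4.48 − 5.52)/0.89 = -1.1685; E_A = (-0.5037 − (-1.1685))/√2 = 0.4701.
Condition B: z_P = (94.3 − 75.2)/13.5 = 1.4148; z_E = (5.0 − 5.52)/0.89 = -0.5843; E_B = (1.4148 − (-0.5843))/√2 = 1.4136.
E_A − E_B = 0.4701 − 1.4136 = -0.9435 ≈ -0.94.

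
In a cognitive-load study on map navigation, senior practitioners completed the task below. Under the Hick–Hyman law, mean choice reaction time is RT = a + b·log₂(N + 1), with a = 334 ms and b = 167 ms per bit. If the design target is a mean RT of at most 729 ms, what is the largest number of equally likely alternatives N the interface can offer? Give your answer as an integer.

Set 334 + 167·log₂(N + 1) ≤ 729.
log₂(N + 1) ≤ (729 − 334) / 167 = 2.3653.
N + 1 ≤ 2^2.3653 = 5.1526.
N ≤ 4.1526, so the largest integer N is 4.

4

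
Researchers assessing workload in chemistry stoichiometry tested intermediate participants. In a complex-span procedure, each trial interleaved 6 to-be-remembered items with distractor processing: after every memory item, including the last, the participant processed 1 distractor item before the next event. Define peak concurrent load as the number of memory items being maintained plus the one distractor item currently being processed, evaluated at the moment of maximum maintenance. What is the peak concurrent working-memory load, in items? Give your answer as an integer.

7

Maintenance is greatest during the distractor(s) after memory item 6: all 6 memory items are being held.
One distractor item is concurrently being processed.
Peak concurrent load = 6 + 1 = 7 items.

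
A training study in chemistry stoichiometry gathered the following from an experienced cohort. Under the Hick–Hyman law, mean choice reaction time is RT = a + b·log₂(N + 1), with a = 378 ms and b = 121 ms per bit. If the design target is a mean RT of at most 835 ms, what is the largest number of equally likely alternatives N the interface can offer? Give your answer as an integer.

Set 378 + 121·log₂(N + 1) ≤ 835.
log₂(N + 1) ≤ (835 − 378) / 121 = 3.7769.
N + 1 ≤ 2^3.7769 = 13.7076.
N ≤ 12.7076, so the largest integer N is 12.

12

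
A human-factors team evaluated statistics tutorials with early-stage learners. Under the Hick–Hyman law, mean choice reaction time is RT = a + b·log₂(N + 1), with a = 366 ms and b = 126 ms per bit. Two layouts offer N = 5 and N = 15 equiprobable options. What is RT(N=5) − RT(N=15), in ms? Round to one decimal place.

-178.3

RT(5) = 366 + 126·log₂(6) = 366 + 126·2.5850 = 691.7100 ms.
RT(15) = 366 + 126·log₂(16) = 366 + 126·4.0000 = 870.0000 ms.
Difference = 691.7100 − 870.0000 = -178.2900 ≈ -178.3 ms.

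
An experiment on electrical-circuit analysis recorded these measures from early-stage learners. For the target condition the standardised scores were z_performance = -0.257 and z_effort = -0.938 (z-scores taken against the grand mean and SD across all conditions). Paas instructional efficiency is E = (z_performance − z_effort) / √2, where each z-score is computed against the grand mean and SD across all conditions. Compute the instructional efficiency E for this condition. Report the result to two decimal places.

0.48

z_P − z_E = -0.257 − (-0.938) = 0.6810.
E = 0.6810 / √2 = 0.6810 / 1.41421 = 0.4815 ≈ 0.48.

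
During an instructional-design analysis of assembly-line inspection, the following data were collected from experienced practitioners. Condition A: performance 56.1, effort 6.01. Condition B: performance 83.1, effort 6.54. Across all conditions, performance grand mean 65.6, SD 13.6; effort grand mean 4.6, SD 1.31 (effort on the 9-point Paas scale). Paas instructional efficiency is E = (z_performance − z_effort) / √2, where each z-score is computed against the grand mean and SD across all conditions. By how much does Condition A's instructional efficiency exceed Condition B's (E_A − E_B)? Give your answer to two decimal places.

-1.12

Condition A: z_P = (56.1 − 65.6)/13.6 = -0.6985; z_E = (6.01 − 4.6)/1.31 = 1.0763; E_A = (-0.6985 − 1.0763)/√2 = -1.2550.
Condition B: z_P = (83.1 − 65.6)/13.6 = 1.2868; z_E = (6.54 − 4.6)/1.31 = 1.4809; E_B = (1.2868 − 1.4809)/√2 = -0.1372.
E_A − E_B = -1.2550 − (-0.1372) = -1.1178 ≈ -1.12.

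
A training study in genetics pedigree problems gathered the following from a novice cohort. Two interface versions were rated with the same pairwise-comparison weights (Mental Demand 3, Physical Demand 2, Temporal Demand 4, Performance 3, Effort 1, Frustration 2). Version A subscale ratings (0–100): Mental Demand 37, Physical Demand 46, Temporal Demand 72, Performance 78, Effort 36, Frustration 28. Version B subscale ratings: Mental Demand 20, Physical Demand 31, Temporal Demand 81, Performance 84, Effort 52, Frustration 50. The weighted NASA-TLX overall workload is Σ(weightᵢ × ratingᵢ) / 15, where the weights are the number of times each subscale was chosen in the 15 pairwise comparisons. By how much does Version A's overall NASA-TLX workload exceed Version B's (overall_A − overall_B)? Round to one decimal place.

Version A weighted sum = 3·37 + 2·46 + 4·72 + 3·78 + 1·36 + 2·28 = 111 + 92 + 288 + 234 + 36 + 56 = 817; overall_A = 817/15 = 54.4667.
Version B weighted sum = 3·20 + 2·31 + 4·81 + 3·84 + 1·52 + 2·50 = 60 + 62 + 324 + 252 + 52 + 100 = 850; overall_B = 850/15 = 56.6667.
Difference = 54.4667 − 56.6667 = -2.2000 ≈ -2.2.

-2.2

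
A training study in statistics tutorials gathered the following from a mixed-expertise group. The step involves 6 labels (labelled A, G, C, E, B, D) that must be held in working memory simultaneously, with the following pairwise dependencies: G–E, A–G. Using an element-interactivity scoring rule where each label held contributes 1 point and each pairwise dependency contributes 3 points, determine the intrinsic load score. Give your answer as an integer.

12

Count of labels held simultaneously: 6.
Count of pairwise dependencies listed: 2.
Element contribution: 6 × 1 = 6.
Interaction contribution: 2 × 3 = 6.
Intrinsic load = 6 + 6 = 12.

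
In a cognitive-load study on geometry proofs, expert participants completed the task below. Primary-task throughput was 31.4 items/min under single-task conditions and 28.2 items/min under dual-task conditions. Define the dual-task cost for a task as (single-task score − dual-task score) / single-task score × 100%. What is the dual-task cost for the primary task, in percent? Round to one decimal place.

10.2

Cost = (31.4 − 28.2) / 31.4 × 100%
     = 3.2000 / 31.4 × 100% = 10.1911%.
≈ 10.2%.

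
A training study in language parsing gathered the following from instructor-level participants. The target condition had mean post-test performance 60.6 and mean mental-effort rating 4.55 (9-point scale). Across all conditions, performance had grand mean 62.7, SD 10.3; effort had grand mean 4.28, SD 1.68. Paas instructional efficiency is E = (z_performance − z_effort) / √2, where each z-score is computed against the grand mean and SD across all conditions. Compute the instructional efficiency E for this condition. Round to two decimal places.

z_performance = (60.6 − 62.7) / 10.3 = -2.1000 / 10.3 = -0.2039.
z_effort = (4.55 − 4.28) / 1.68 = 0.2700 / 1.68 = 0.1607.
z_P − z_E = -0.2039 − 0.1607 = -0.3646.
E = -0.3646 / √2 = -0.3646 / 1.41421 = -0.2578 ≈ -0.26.

-0.26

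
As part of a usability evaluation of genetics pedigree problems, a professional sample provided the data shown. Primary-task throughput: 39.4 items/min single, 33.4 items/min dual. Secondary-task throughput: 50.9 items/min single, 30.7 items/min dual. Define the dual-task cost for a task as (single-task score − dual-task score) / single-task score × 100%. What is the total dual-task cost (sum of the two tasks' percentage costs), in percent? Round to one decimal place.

Primary cost = (39.4 − 33.4) / 39.4 × 100% = 15.2284%.
Secondary cost = (50.9 − 30.7) / 50.9 × 100% = 39.6857%.
Total = 15.2284% + 39.6857% = 54.9141% ≈ 54.9%.

54.9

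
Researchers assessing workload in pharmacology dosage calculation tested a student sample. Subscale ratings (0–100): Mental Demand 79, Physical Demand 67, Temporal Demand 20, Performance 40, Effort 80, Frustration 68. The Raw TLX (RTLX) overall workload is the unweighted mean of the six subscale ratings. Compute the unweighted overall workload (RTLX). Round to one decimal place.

59.0

Sum of ratings = 79 + 67 + 20 + 40 + 80 + 68 = 354.
RTLX = 354 / 6 = 59.0000 ≈ 59.0.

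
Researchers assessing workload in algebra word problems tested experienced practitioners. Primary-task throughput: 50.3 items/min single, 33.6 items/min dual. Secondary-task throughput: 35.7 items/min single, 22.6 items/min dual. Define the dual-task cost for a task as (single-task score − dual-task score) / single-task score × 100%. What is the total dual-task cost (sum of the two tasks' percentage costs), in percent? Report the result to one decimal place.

Primary cost = (50.3 − 33.6) / 50.3 × 100% = 33.2008%.
Secondary cost = (35.7 − 22.6) / 35.7 × 100% = 36.6947%.
Total = 33.2008% + 36.6947% = 69.8955% ≈ 69.9%.

69.9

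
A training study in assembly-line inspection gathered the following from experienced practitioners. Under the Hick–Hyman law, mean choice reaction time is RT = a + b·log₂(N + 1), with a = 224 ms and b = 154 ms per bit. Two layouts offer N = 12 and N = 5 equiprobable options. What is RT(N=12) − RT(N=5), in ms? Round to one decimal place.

RT(12) = 224 + 154·log₂(13) = 224 + 154·3.7004 = 793.8616 ms.
RT(5) = 224 + 154·log₂(6) = 224 + 154·2.5850 = 622.0900 ms.
Difference = 793.8616 − 622.0900 = 171.7716 ≈ 171.8 ms.

171.8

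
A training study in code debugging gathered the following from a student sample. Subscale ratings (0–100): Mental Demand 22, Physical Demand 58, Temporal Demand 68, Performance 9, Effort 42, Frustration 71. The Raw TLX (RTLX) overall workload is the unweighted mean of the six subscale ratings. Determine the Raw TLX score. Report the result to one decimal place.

45.0

Sum of ratings = 22 + 58 + 68 + 9 + 42 + 71 = 270.
RTLX = 270 / 6 = 45.0000 ≈ 45.0.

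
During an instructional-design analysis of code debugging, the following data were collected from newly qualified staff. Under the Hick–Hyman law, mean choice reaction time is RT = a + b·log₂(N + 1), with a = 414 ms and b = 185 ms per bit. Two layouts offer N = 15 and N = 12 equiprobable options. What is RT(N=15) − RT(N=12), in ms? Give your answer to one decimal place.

55.4

RT(15) = 414 + 185·log₂(16) = 414 + 185·4.0000 = 1154.0000 ms.
RT(12) = 414 + 185·log₂(13) = 414 + 185·3.7004 = 1098.5740 ms.
Difference = 1154.0000 − 1098.5740 = 55.4260 ≈ 55.4 ms.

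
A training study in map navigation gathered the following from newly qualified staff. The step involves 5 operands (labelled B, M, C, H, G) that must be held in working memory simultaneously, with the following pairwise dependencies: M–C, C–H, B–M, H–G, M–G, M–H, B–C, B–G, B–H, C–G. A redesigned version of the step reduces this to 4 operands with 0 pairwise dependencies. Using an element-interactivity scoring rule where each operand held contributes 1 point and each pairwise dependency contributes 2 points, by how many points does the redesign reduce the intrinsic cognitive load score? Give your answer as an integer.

21

Original: 5 × 1 + 10 × 2 = 5 + 20 = 25.
Redesigned: 4 × 1 + 0 × 2 = 4 + 0 = 4.
Reduction = 25 − 4 = 21.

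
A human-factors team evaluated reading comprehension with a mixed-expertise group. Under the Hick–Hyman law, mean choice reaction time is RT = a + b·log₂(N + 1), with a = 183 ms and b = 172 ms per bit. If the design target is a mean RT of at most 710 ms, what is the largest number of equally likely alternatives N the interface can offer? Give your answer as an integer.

Set 183 + 172·log₂(N + 1) ≤ 710.
log₂(N + 1) ≤ (710 − 183) / 172 = 3.0640.
N + 1 ≤ 2^3.0640 = 8.3629.
N ≤ 7.3629, so the largest integer N is 7.

7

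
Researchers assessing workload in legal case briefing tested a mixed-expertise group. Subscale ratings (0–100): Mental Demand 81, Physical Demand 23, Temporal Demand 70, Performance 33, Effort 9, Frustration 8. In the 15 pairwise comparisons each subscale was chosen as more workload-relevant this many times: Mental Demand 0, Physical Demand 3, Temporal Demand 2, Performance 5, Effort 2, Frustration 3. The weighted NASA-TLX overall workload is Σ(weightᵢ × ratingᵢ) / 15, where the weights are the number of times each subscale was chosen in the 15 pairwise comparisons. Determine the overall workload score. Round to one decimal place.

27.7

The tallies are the weights (they sum to 15).
Weighted sum = 0·81 + 3·23 + 2·70 + 5·33 + 2·9 + 3·8
            = 0 + 69 + 140 + 165 + 18 + 24 = 416.
Overall workload = 416 / 15 = 27.7333 ≈ 27.7.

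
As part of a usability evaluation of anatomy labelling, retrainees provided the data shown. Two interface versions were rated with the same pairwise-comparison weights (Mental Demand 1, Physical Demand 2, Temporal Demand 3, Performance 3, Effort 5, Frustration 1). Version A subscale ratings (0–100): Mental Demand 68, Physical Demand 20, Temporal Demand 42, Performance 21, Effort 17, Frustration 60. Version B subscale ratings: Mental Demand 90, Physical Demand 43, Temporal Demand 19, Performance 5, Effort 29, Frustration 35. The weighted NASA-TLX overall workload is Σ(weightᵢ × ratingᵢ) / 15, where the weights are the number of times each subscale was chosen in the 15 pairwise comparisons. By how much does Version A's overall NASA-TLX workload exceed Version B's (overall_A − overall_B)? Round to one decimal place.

Version A weighted sum = 1·68 + 2·20 + 3·42 + 3·21 + 5·17 + 1·60 = 68 + 40 + 126 + 63 + 85 + 60 = 442; overall_A = 442/15 = 29.4667.
Version B weighted sum = 1·90 + 2·43 + 3·19 + 3·5 + 5·29 + 1·35 = 90 + 86 + 57 + 15 + 145 + 35 = 428; overall_B = 428/15 = 28.5333.
Difference = 29.4667 − 28.5333 = 0.9334 ≈ 0.9.

0.9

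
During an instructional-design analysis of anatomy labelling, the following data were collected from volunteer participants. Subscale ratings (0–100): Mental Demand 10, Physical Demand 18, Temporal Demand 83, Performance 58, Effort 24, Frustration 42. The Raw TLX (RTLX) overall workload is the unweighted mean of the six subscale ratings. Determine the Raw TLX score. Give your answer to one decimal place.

Sum of ratings = 10 + 18 + 83 + 58 + 24 + 42 = 235.
RTLX = 235 / 6 = 39.1667 ≈ 39.2.

39.2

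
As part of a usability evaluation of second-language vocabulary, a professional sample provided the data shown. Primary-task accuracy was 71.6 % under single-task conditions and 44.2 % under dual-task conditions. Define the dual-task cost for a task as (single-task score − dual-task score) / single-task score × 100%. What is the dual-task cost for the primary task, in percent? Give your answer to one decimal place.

Cost = (71.6 − 44.2) / 71.6 × 100%
     = 27.4000 / 71.6 × 100% = 38.2682%.
≈ 38.3%.

38.3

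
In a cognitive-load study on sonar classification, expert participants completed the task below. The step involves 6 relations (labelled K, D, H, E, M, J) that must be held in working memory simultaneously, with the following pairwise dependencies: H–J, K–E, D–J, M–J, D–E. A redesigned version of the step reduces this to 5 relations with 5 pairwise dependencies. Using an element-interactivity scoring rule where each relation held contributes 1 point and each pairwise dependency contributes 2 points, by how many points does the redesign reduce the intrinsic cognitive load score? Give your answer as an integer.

1

Original: 6 × 1 + 5 × 2 = 6 + 10 = 16.
Redesigned: 5 × 1 + 5 × 2 = 5 + 10 = 15.
Reduction = 16 − 15 = 1.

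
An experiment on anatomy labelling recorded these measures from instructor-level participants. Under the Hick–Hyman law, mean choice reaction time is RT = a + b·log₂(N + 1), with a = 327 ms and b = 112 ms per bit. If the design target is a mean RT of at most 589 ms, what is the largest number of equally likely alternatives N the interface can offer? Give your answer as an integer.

4

Set 327 + 112·log₂(N + 1) ≤ 589.
log₂(N + 1) ≤ (589 − 327) / 112 = 2.3393.
N + 1 ≤ 2^2.3393 = 5.0606.
N ≤ 4.0606, so the largest integer N is 4.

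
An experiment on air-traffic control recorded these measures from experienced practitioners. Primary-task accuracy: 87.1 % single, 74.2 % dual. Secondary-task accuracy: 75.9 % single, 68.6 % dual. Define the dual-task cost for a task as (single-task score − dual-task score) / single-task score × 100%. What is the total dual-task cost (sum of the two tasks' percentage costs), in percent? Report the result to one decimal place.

24.4

Primary cost = (87.1 − 74.2) / 87.1 × 100% = 14.8106%.
Secondary cost = (75.9 − 68.6) / 75.9 × 100% = 9.6179%.
Total = 14.8106% + 9.6179% = 24.4285% ≈ 24.4%.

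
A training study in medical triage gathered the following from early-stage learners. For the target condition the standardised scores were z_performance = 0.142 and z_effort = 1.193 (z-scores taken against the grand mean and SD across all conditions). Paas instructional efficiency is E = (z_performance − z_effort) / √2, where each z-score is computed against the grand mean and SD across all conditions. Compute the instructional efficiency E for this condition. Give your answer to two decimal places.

-0.74

z_P − z_E = 0.142 − 1.193 = -1.0510.
E = -1.0510 / √2 = -1.0510 / 1.41421 = -0.7432 ≈ -0.74.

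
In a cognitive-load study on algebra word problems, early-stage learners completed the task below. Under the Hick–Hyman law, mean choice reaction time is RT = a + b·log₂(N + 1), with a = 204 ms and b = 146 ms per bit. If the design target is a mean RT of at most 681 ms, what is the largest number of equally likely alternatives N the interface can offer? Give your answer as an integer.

8

Set 204 + 146·log₂(N + 1) ≤ 681.
log₂(N + 1) ≤ (681 − 204) / 146 = 3.2671.
N + 1 ≤ 2^3.2671 = 9.6271.
N ≤ 8.6271, so the largest integer N is 8.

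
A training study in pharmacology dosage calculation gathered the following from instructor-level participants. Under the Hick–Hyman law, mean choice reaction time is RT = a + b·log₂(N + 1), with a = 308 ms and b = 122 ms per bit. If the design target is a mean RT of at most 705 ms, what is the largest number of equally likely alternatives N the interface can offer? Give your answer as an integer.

8

Set 308 + 122·log₂(N + 1) ≤ 705.
log₂(N + 1) ≤ (705 − 308) / 122 = 3.2541.
N + 1 ≤ 2^3.2541 = 9.5407.
N ≤ 8.5407, so the largest integer N is 8.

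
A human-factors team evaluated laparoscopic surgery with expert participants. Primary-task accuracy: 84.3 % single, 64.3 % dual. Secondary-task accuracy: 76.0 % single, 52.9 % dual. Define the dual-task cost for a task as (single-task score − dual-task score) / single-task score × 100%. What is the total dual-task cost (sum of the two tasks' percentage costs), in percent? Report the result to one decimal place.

54.1

Primary cost = (84.3 − 64.3) / 84.3 × 100% = 23.7248%.
Secondary cost = (76.0 − 52.9) / 76.0 × 100% = 30.3947%.
Total = 23.7248% + 30.3947% = 54.1195% ≈ 54.1%.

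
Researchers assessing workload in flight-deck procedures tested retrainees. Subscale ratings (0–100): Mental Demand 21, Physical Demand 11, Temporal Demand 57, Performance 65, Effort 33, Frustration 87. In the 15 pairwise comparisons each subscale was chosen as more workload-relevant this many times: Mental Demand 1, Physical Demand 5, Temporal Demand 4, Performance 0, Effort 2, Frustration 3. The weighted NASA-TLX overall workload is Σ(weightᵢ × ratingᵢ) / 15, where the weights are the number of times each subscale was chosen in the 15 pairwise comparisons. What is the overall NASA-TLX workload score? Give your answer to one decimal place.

42.1

The tallies are the weights (they sum to 15).
Weighted sum = 1·21 + 5·11 + 4·57 + 0·65 + 2·33 + 3·87
            = 21 + 55 + 228 + 0 + 66 + 261 = 631.
Overall workload = 631 / 15 = 42.0667 ≈ 42.1.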